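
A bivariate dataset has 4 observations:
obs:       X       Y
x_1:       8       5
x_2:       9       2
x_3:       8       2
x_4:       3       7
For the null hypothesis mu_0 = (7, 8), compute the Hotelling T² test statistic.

Step 1 — sample mean vector:
  mean(X) = (8 + 9 + 8 + 3) / 4 = 28/4 = 7
  mean(Y) = (5 + 2 + 2 + 7) / 4 = 16/4 = 4
  x̄ = (7, 4),  deviation x̄ - mu_0 = (7, 4) - (7, 8) = (0, -4).

Step 2 — sample covariance matrix, S[i,j] = (1/(n-1)) · Σ_k (x_{k,i} - mean_i) · (x_{k,j} - mean_j), divisor n-1 = 3:
  S[X,X] = ((1)·(1) + (2)·(2) + (1)·(1) + (-4)·(-4)) / 3 = 22/3 = 7.3333
  S[X,Y] = ((1)·(1) + (2)·(-2) + (1)·(-2) + (-4)·(3)) / 3 = -17/3 = -5.6667
  S[Y,Y] = ((1)·(1) + (-2)·(-2) + (-2)·(-2) + (3)·(3)) / 3 = 18/3 = 6
  S = [[7.3333, -5.6667],
 [-5.6667, 6]].

Step 3 — invert S. det(S) = 7.3333·6 - (-5.6667)² = 11.8889.
  S^{-1} = (1/det) · [[d, -b], [-b, a]] = [[0.5047, 0.4766],
 [0.4766, 0.6168]].

Step 4 — quadratic form (x̄ - mu_0)^T · S^{-1} · (x̄ - mu_0):
  S^{-1} · (x̄ - mu_0) = (-1.9065, -2.4673),
  (x̄ - mu_0)^T · [...] = (0)·(-1.9065) + (-4)·(-2.4673) = 9.8692.

Step 5 — scale by n: T² = 4 · 9.8692 = 39.4766.

T² ≈ 39.4766


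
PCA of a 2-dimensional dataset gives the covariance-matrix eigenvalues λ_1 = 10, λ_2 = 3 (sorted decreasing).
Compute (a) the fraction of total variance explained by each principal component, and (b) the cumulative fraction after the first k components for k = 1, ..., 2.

Step 1 — total variance = trace(Sigma) = Σ λ_i = 10 + 3 = 13.

Step 2 — fraction explained by component i = λ_i / Σ λ:
  PC1: 10/13 = 0.7692
  PC2: 3/13 = 0.2308

Step 3 — cumulative fraction after k components = (λ_1 + ... + λ_k) / Σ λ:
  k = 1: 10/13 = 0.7692
  k = 2: (10 + 3)/13 = 13/13 = 1

Summary (fraction, with percent):

explained: PC1 0.7692 (76.92%), PC2 0.2308 (23.08%);  cumulative: 0.7692, 1


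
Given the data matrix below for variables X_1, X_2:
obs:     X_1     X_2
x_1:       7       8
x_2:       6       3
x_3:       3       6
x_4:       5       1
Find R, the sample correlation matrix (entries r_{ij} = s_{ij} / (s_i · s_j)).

Step 1 — column means:
  mean(X_1) = (7 + 6 + 3 + 5) / 4 = 21/4 = 5.25
  mean(X_2) = (8 + 3 + 6 + 1) / 4 = 18/4 = 4.5

Step 2 — sample variances and covariances s[i,j] = (1/(n-1)) · Σ_k (x_{k,i} - mean_i) · (x_{k,j} - mean_j), with n-1 = 3:
  s[X_1,X_1] = ((1.75)·(1.75) + (0.75)·(0.75) + (-2.25)·(-2.25) + (-0.25)·(-0.25)) / 3 = 8.75/3 = 2.9167
  s[X_1,X_2] = ((1.75)·(3.5) + (0.75)·(-1.5) + (-2.25)·(1.5) + (-0.25)·(-3.5)) / 3 = 2.5/3 = 0.8333
  s[X_2,X_2] = ((3.5)·(3.5) + (-1.5)·(-1.5) + (1.5)·(1.5) + (-3.5)·(-3.5)) / 3 = 29/3 = 9.6667
  Sample standard deviations s_i = √(s[i,i]):
  s(X_1) = √(2.9167) = 1.7078
  s(X_2) = √(9.6667) = 3.1091

Step 3 — r_{ij} = s_{ij} / (s_i · s_j):
  r[X_1,X_1] = 1 (diagonal).
  r[X_1,X_2] = 0.8333 / (1.7078 · 3.1091) = 0.8333 / 5.3098 = 0.1569
  r[X_2,X_2] = 1 (diagonal).

R is symmetric with unit diagonal. Assembling:

R = [[1, 0.1569],
 [0.1569, 1]]


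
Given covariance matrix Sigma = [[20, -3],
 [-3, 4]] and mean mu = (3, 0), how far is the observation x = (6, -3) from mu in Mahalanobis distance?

Step 1 — centre the observation: (x - mu) = (3, -3).

Step 2 — invert Sigma. det(Sigma) = 20·4 - (-3)² = 71.
  Sigma^{-1} = (1/det) · [[d, -b], [-b, a]] = [[0.0563, 0.0423],
 [0.0423, 0.2817]].

Step 3 — form the quadratic (x - mu)^T · Sigma^{-1} · (x - mu):
  Sigma^{-1} · (x - mu) = (0.0423, -0.7183).
  (x - mu)^T · [Sigma^{-1} · (x - mu)] = (3)·(0.0423) + (-3)·(-0.7183) = 2.2817.

Step 4 — take square root: d = √(2.2817) ≈ 1.5105.

d(x, mu) = √(2.2817) ≈ 1.5105


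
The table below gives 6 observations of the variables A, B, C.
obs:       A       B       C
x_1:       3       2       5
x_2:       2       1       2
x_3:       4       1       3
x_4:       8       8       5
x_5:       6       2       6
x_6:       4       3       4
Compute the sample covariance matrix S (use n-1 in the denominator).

Step 1 — column means:
  mean(A) = (3 + 2 + 4 + 8 + 6 + 4) / 6 = 27/6 = 4.5
  mean(B) = (2 + 1 + 1 + 8 + 2 + 3) / 6 = 17/6 = 2.8333
  mean(C) = (5 + 2 + 3 + 5 + 6 + 4) / 6 = 25/6 = 4.1667

Step 2 — sample covariance S[i,j] = (1/(n-1)) · Σ_k (x_{k,i} - mean_i) · (x_{k,j} - mean_j), with n-1 = 5.
  S[A,A] = ((-1.5)·(-1.5) + (-2.5)·(-2.5) + (-0.5)·(-0.5) + (3.5)·(3.5) + (1.5)·(1.5) + (-0.5)·(-0.5)) / 5 = 23.5/5 = 4.7
  S[A,B] = ((-1.5)·(-0.8333) + (-2.5)·(-1.8333) + (-0.5)·(-1.8333) + (3.5)·(5.1667) + (1.5)·(-0.8333) + (-0.5)·(0.1667)) / 5 = 23.5/5 = 4.7
  S[A,C] = ((-1.5)·(0.8333) + (-2.5)·(-2.1667) + (-0.5)·(-1.1667) + (3.5)·(0.8333) + (1.5)·(1.8333) + (-0.5)·(-0.1667)) / 5 = 10.5/5 = 2.1
  S[B,B] = ((-0.8333)·(-0.8333) + (-1.8333)·(-1.8333) + (-1.8333)·(-1.8333) + (5.1667)·(5.1667) + (-0.8333)·(-0.8333) + (0.1667)·(0.1667)) / 5 = 34.8333/5 = 6.9667
  S[B,C] = ((-0.8333)·(0.8333) + (-1.8333)·(-2.1667) + (-1.8333)·(-1.1667) + (5.1667)·(0.8333) + (-0.8333)·(1.8333) + (0.1667)·(-0.1667)) / 5 = 8.1667/5 = 1.6333
  S[C,C] = ((0.8333)·(0.8333) + (-2.1667)·(-2.1667) + (-1.1667)·(-1.1667) + (0.8333)·(0.8333) + (1.8333)·(1.8333) + (-0.1667)·(-0.1667)) / 5 = 10.8333/5 = 2.1667

S is symmetric (S[j,i] = S[i,j]). Assembling:

S = [[4.7, 4.7, 2.1],
 [4.7, 6.9667, 1.6333],
 [2.1, 1.6333, 2.1667]]


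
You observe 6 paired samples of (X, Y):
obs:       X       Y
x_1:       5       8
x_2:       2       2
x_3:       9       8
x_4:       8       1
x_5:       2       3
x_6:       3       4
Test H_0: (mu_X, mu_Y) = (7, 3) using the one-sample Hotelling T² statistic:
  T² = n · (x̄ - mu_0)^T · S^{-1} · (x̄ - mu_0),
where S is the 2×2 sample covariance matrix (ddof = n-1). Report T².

Step 1 — sample mean vector:
  mean(X) = (5 + 2 + 9 + 8 + 2 + 3) / 6 = 29/6 = 4.8333
  mean(Y) = (8 + 2 + 8 + 1 + 3 + 4) / 6 = 26/6 = 4.3333
  x̄ = (4.8333, 4.3333),  deviation x̄ - mu_0 = (4.8333, 4.3333) - (7, 3) = (-2.1667, 1.3333).

Step 2 — sample covariance matrix, S[i,j] = (1/(n-1)) · Σ_k (x_{k,i} - mean_i) · (x_{k,j} - mean_j), divisor n-1 = 5:
  S[X,X] = ((0.1667)·(0.1667) + (-2.8333)·(-2.8333) + (4.1667)·(4.1667) + (3.1667)·(3.1667) + (-2.8333)·(-2.8333) + (-1.8333)·(-1.8333)) / 5 = 46.8333/5 = 9.3667
  S[X,Y] = ((0.1667)·(3.6667) + (-2.8333)·(-2.3333) + (4.1667)·(3.6667) + (3.1667)·(-3.3333) + (-2.8333)·(-1.3333) + (-1.8333)·(-0.3333)) / 5 = 16.3333/5 = 3.2667
  S[Y,Y] = ((3.6667)·(3.6667) + (-2.3333)·(-2.3333) + (3.6667)·(3.6667) + (-3.3333)·(-3.3333) + (-1.3333)·(-1.3333) + (-0.3333)·(-0.3333)) / 5 = 45.3333/5 = 9.0667
  S = [[9.3667, 3.2667],
 [3.2667, 9.0667]].

Step 3 — invert S. det(S) = 9.3667·9.0667 - (3.2667)² = 74.2533.
  S^{-1} = (1/det) · [[d, -b], [-b, a]] = [[0.1221, -0.044],
 [-0.044, 0.1261]].

Step 4 — quadratic form (x̄ - mu_0)^T · S^{-1} · (x̄ - mu_0):
  S^{-1} · (x̄ - mu_0) = (-0.3232, 0.2635),
  (x̄ - mu_0)^T · [...] = (-2.1667)·(-0.3232) + (1.3333)·(0.2635) = 1.0517.

Step 5 — scale by n: T² = 6 · 1.0517 = 6.3099.

T² ≈ 6.3099


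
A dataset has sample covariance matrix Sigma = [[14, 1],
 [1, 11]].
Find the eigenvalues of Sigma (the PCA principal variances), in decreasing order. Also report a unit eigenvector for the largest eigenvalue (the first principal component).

Step 1 — characteristic polynomial of 2×2 Sigma:
  det(Sigma - λI) = λ² - trace · λ + det = 0.
  trace = 14 + 11 = 25, det = 14·11 - (1)² = 153.
Step 2 — discriminant:
  Δ = trace² - 4·det = 625 - 612 = 13.
Step 3 — eigenvalues:
  λ = (trace ± √Δ)/2 = (25 ± 3.6056)/2,
  λ_1 = 14.3028,  λ_2 = 10.6972.

Step 4 — unit eigenvector for λ_1: solve (Sigma - λ_1 I)v = 0. First row:
  (14 - 14.3028)·v_x + (1)·v_y = 0, i.e. (-0.3028)·v_x + (1)·v_y = 0,
  so v ∝ (b, λ_1 - a) = (1, 0.3028) = u.
  ||u|| = √((1)² + (0.3028)²) = √(1.0917) ≈ 1.0448,
  v_1 = u/||u|| ≈ (0.9571, 0.2898) (||v_1|| = 1).

λ_1 = 14.3028,  λ_2 = 10.6972;  v_1 ≈ (0.9571, 0.2898)


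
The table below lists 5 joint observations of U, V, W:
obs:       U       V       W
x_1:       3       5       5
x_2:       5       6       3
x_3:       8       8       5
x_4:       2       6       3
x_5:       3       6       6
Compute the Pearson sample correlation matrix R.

Step 1 — column means:
  mean(U) = (3 + 5 + 8 + 2 + 3) / 5 = 21/5 = 4.2
  mean(V) = (5 + 6 + 8 + 6 + 6) / 5 = 31/5 = 6.2
  mean(W) = (5 + 3 + 5 + 3 + 6) / 5 = 22/5 = 4.4

Step 2 — sample variances and covariances s[i,j] = (1/(n-1)) · Σ_k (x_{k,i} - mean_i) · (x_{k,j} - mean_j), with n-1 = 4:
  s[U,U] = ((-1.2)·(-1.2) + (0.8)·(0.8) + (3.8)·(3.8) + (-2.2)·(-2.2) + (-1.2)·(-1.2)) / 4 = 22.8/4 = 5.7
  s[U,V] = ((-1.2)·(-1.2) + (0.8)·(-0.2) + (3.8)·(1.8) + (-2.2)·(-0.2) + (-1.2)·(-0.2)) / 4 = 8.8/4 = 2.2
  s[U,W] = ((-1.2)·(0.6) + (0.8)·(-1.4) + (3.8)·(0.6) + (-2.2)·(-1.4) + (-1.2)·(1.6)) / 4 = 1.6/4 = 0.4
  s[V,V] = ((-1.2)·(-1.2) + (-0.2)·(-0.2) + (1.8)·(1.8) + (-0.2)·(-0.2) + (-0.2)·(-0.2)) / 4 = 4.8/4 = 1.2
  s[V,W] = ((-1.2)·(0.6) + (-0.2)·(-1.4) + (1.8)·(0.6) + (-0.2)·(-1.4) + (-0.2)·(1.6)) / 4 = 0.6/4 = 0.15
  s[W,W] = ((0.6)·(0.6) + (-1.4)·(-1.4) + (0.6)·(0.6) + (-1.4)·(-1.4) + (1.6)·(1.6)) / 4 = 7.2/4 = 1.8
  Sample standard deviations s_i = √(s[i,i]):
  s(U) = √(5.7) = 2.3875
  s(V) = √(1.2) = 1.0954
  s(W) = √(1.8) = 1.3416

Step 3 — r_{ij} = s_{ij} / (s_i · s_j):
  r[U,U] = 1 (diagonal).
  r[U,V] = 2.2 / (2.3875 · 1.0954) = 2.2 / 2.6153 = 0.8412
  r[U,W] = 0.4 / (2.3875 · 1.3416) = 0.4 / 3.2031 = 0.1249
  r[V,V] = 1 (diagonal).
  r[V,W] = 0.15 / (1.0954 · 1.3416) = 0.15 / 1.4697 = 0.1021
  r[W,W] = 1 (diagonal).

R is symmetric with unit diagonal. Assembling:

R = [[1, 0.8412, 0.1249],
 [0.8412, 1, 0.1021],
 [0.1249, 0.1021, 1]]


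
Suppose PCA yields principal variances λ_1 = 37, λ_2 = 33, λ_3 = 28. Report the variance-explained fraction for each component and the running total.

Step 1 — total variance = trace(Sigma) = Σ λ_i = 37 + 33 + 28 = 98.

Step 2 — fraction explained by component i = λ_i / Σ λ:
  PC1: 37/98 = 0.3776
  PC2: 33/98 = 0.3367
  PC3: 28/98 = 0.2857

Step 3 — cumulative fraction after k components = (λ_1 + ... + λ_k) / Σ λ:
  k = 1: 37/98 = 0.3776
  k = 2: (37 + 33)/98 = 70/98 = 0.7143
  k = 3: (37 + 33 + 28)/98 = 98/98 = 1

Summary (fraction, with percent):

explained: PC1 0.3776 (37.76%), PC2 0.3367 (33.67%), PC3 0.2857 (28.57%);  cumulative: 0.3776, 0.7143, 1


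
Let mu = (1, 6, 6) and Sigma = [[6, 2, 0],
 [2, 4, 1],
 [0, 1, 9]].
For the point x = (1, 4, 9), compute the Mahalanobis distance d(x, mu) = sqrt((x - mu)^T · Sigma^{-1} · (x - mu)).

Step 1 — centre the observation: (x - mu) = (0, -2, 3).

Step 2 — invert Sigma (cofactor / det for 3×3, or solve directly):
  Sigma^{-1} = [[0.2011, -0.1034, 0.0115],
 [-0.1034, 0.3103, -0.0345],
 [0.0115, -0.0345, 0.1149]].

Step 3 — form the quadratic (x - mu)^T · Sigma^{-1} · (x - mu):
  Sigma^{-1} · (x - mu) = (0.2414, -0.7241, 0.4138).
  (x - mu)^T · [Sigma^{-1} · (x - mu)] = (0)·(0.2414) + (-2)·(-0.7241) + (3)·(0.4138) = 2.6897.

Step 4 — take square root: d = √(2.6897) ≈ 1.64.

d(x, mu) = √(2.6897) ≈ 1.64


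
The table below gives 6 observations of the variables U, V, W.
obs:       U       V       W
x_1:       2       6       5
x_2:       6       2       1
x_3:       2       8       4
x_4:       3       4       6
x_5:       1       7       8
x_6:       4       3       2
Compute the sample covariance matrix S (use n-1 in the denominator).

Step 1 — column means:
  mean(U) = (2 + 6 + 2 + 3 + 1 + 4) / 6 = 18/6 = 3
  mean(V) = (6 + 2 + 8 + 4 + 7 + 3) / 6 = 30/6 = 5
  mean(W) = (5 + 1 + 4 + 6 + 8 + 2) / 6 = 26/6 = 4.3333

Step 2 — sample covariance S[i,j] = (1/(n-1)) · Σ_k (x_{k,i} - mean_i) · (x_{k,j} - mean_j), with n-1 = 5.
  S[U,U] = ((-1)·(-1) + (3)·(3) + (-1)·(-1) + (0)·(0) + (-2)·(-2) + (1)·(1)) / 5 = 16/5 = 3.2
  S[U,V] = ((-1)·(1) + (3)·(-3) + (-1)·(3) + (0)·(-1) + (-2)·(2) + (1)·(-2)) / 5 = -19/5 = -3.8
  S[U,W] = ((-1)·(0.6667) + (3)·(-3.3333) + (-1)·(-0.3333) + (0)·(1.6667) + (-2)·(3.6667) + (1)·(-2.3333)) / 5 = -20/5 = -4
  S[V,V] = ((1)·(1) + (-3)·(-3) + (3)·(3) + (-1)·(-1) + (2)·(2) + (-2)·(-2)) / 5 = 28/5 = 5.6
  S[V,W] = ((1)·(0.6667) + (-3)·(-3.3333) + (3)·(-0.3333) + (-1)·(1.6667) + (2)·(3.6667) + (-2)·(-2.3333)) / 5 = 20/5 = 4
  S[W,W] = ((0.6667)·(0.6667) + (-3.3333)·(-3.3333) + (-0.3333)·(-0.3333) + (1.6667)·(1.6667) + (3.6667)·(3.6667) + (-2.3333)·(-2.3333)) / 5 = 33.3333/5 = 6.6667

S is symmetric (S[j,i] = S[i,j]). Assembling:

S = [[3.2, -3.8, -4],
 [-3.8, 5.6, 4],
 [-4, 4, 6.6667]]


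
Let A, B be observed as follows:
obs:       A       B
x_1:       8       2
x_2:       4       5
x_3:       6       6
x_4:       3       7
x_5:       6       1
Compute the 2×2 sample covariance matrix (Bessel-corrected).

Step 1 — column means:
  mean(A) = (8 + 4 + 6 + 3 + 6) / 5 = 27/5 = 5.4
  mean(B) = (2 + 5 + 6 + 7 + 1) / 5 = 21/5 = 4.2

Step 2 — sample covariance S[i,j] = (1/(n-1)) · Σ_k (x_{k,i} - mean_i) · (x_{k,j} - mean_j), with n-1 = 4.
  S[A,A] = ((2.6)·(2.6) + (-1.4)·(-1.4) + (0.6)·(0.6) + (-2.4)·(-2.4) + (0.6)·(0.6)) / 4 = 15.2/4 = 3.8
  S[A,B] = ((2.6)·(-2.2) + (-1.4)·(0.8) + (0.6)·(1.8) + (-2.4)·(2.8) + (0.6)·(-3.2)) / 4 = -14.4/4 = -3.6
  S[B,B] = ((-2.2)·(-2.2) + (0.8)·(0.8) + (1.8)·(1.8) + (2.8)·(2.8) + (-3.2)·(-3.2)) / 4 = 26.8/4 = 6.7

S is symmetric (S[j,i] = S[i,j]). Assembling:

S = [[3.8, -3.6],
 [-3.6, 6.7]]


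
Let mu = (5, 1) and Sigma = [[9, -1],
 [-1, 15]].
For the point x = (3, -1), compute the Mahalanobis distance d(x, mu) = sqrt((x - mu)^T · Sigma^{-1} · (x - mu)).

Step 1 — centre the observation: (x - mu) = (-2, -2).

Step 2 — invert Sigma. det(Sigma) = 9·15 - (-1)² = 134.
  Sigma^{-1} = (1/det) · [[d, -b], [-b, a]] = [[0.1119, 0.0075],
 [0.0075, 0.0672]].

Step 3 — form the quadratic (x - mu)^T · Sigma^{-1} · (x - mu):
  Sigma^{-1} · (x - mu) = (-0.2388, -0.1493).
  (x - mu)^T · [Sigma^{-1} · (x - mu)] = (-2)·(-0.2388) + (-2)·(-0.1493) = 0.7761.

Step 4 — take square root: d = √(0.7761) ≈ 0.881.

d(x, mu) = √(0.7761) ≈ 0.881


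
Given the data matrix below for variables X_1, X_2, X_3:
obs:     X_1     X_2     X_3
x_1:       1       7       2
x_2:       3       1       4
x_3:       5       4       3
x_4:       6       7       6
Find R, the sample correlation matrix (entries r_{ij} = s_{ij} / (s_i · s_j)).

Step 1 — column means:
  mean(X_1) = (1 + 3 + 5 + 6) / 4 = 15/4 = 3.75
  mean(X_2) = (7 + 1 + 4 + 7) / 4 = 19/4 = 4.75
  mean(X_3) = (2 + 4 + 3 + 6) / 4 = 15/4 = 3.75

Step 2 — sample variances and covariances s[i,j] = (1/(n-1)) · Σ_k (x_{k,i} - mean_i) · (x_{k,j} - mean_j), with n-1 = 3:
  s[X_1,X_1] = ((-2.75)·(-2.75) + (-0.75)·(-0.75) + (1.25)·(1.25) + (2.25)·(2.25)) / 3 = 14.75/3 = 4.9167
  s[X_1,X_2] = ((-2.75)·(2.25) + (-0.75)·(-3.75) + (1.25)·(-0.75) + (2.25)·(2.25)) / 3 = 0.75/3 = 0.25
  s[X_1,X_3] = ((-2.75)·(-1.75) + (-0.75)·(0.25) + (1.25)·(-0.75) + (2.25)·(2.25)) / 3 = 8.75/3 = 2.9167
  s[X_2,X_2] = ((2.25)·(2.25) + (-3.75)·(-3.75) + (-0.75)·(-0.75) + (2.25)·(2.25)) / 3 = 24.75/3 = 8.25
  s[X_2,X_3] = ((2.25)·(-1.75) + (-3.75)·(0.25) + (-0.75)·(-0.75) + (2.25)·(2.25)) / 3 = 0.75/3 = 0.25
  s[X_3,X_3] = ((-1.75)·(-1.75) + (0.25)·(0.25) + (-0.75)·(-0.75) + (2.25)·(2.25)) / 3 = 8.75/3 = 2.9167
  Sample standard deviations s_i = √(s[i,i]):
  s(X_1) = √(4.9167) = 2.2174
  s(X_2) = √(8.25) = 2.8723
  s(X_3) = √(2.9167) = 1.7078

Step 3 — r_{ij} = s_{ij} / (s_i · s_j):
  r[X_1,X_1] = 1 (diagonal).
  r[X_1,X_2] = 0.25 / (2.2174 · 2.8723) = 0.25 / 6.3689 = 0.0393
  r[X_1,X_3] = 2.9167 / (2.2174 · 1.7078) = 2.9167 / 3.7869 = 0.7702
  r[X_2,X_2] = 1 (diagonal).
  r[X_2,X_3] = 0.25 / (2.8723 · 1.7078) = 0.25 / 4.9054 = 0.051
  r[X_3,X_3] = 1 (diagonal).

R is symmetric with unit diagonal. Assembling:

R = [[1, 0.0393, 0.7702],
 [0.0393, 1, 0.051],
 [0.7702, 0.051, 1]]


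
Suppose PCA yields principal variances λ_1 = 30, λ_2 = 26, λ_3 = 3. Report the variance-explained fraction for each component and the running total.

Step 1 — total variance = trace(Sigma) = Σ λ_i = 30 + 26 + 3 = 59.

Step 2 — fraction explained by component i = λ_i / Σ λ:
  PC1: 30/59 = 0.5085
  PC2: 26/59 = 0.4407
  PC3: 3/59 = 0.0508

Step 3 — cumulative fraction after k components = (λ_1 + ... + λ_k) / Σ λ:
  k = 1: 30/59 = 0.5085
  k = 2: (30 + 26)/59 = 56/59 = 0.9492
  k = 3: (30 + 26 + 3)/59 = 59/59 = 1

Summary (fraction, with percent):

explained: PC1 0.5085 (50.85%), PC2 0.4407 (44.07%), PC3 0.0508 (5.08%);  cumulative: 0.5085, 0.9492, 1


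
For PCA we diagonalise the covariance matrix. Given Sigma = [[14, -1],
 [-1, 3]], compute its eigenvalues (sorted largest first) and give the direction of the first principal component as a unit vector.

Step 1 — characteristic polynomial of 2×2 Sigma:
  det(Sigma - λI) = λ² - trace · λ + det = 0.
  trace = 14 + 3 = 17, det = 14·3 - (-1)² = 41.
Step 2 — discriminant:
  Δ = trace² - 4·det = 289 - 164 = 125.
Step 3 — eigenvalues:
  λ = (trace ± √Δ)/2 = (17 ± 11.1803)/2,
  λ_1 = 14.0902,  λ_2 = 2.9098.

Step 4 — unit eigenvector for λ_1: solve (Sigma - λ_1 I)v = 0. First row:
  (14 - 14.0902)·v_x + (-1)·v_y = 0, i.e. (-0.0902)·v_x + (-1)·v_y = 0,
  so v ∝ (b, λ_1 - a) = (-1, 0.0902); multiply by -1 so the first entry is positive: u = (1, -0.0902).
  ||u|| = √((1)² + (-0.0902)²) = √(1.0081) ≈ 1.0041,
  v_1 = u/||u|| ≈ (0.996, -0.0898) (||v_1|| = 1).

λ_1 = 14.0902,  λ_2 = 2.9098;  v_1 ≈ (0.996, -0.0898)


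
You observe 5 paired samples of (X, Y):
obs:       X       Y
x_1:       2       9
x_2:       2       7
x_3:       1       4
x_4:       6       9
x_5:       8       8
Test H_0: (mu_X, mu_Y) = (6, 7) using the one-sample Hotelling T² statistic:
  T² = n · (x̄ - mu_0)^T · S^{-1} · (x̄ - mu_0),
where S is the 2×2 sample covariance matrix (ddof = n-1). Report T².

Step 1 — sample mean vector:
  mean(X) = (2 + 2 + 1 + 6 + 8) / 5 = 19/5 = 3.8
  mean(Y) = (9 + 7 + 4 + 9 + 8) / 5 = 37/5 = 7.4
  x̄ = (3.8, 7.4),  deviation x̄ - mu_0 = (3.8, 7.4) - (6, 7) = (-2.2, 0.4).

Step 2 — sample covariance matrix, S[i,j] = (1/(n-1)) · Σ_k (x_{k,i} - mean_i) · (x_{k,j} - mean_j), divisor n-1 = 4:
  S[X,X] = ((-1.8)·(-1.8) + (-1.8)·(-1.8) + (-2.8)·(-2.8) + (2.2)·(2.2) + (4.2)·(4.2)) / 4 = 36.8/4 = 9.2
  S[X,Y] = ((-1.8)·(1.6) + (-1.8)·(-0.4) + (-2.8)·(-3.4) + (2.2)·(1.6) + (4.2)·(0.6)) / 4 = 13.4/4 = 3.35
  S[Y,Y] = ((1.6)·(1.6) + (-0.4)·(-0.4) + (-3.4)·(-3.4) + (1.6)·(1.6) + (0.6)·(0.6)) / 4 = 17.2/4 = 4.3
  S = [[9.2, 3.35],
 [3.35, 4.3]].

Step 3 — invert S. det(S) = 9.2·4.3 - (3.35)² = 28.3375.
  S^{-1} = (1/det) · [[d, -b], [-b, a]] = [[0.1517, -0.1182],
 [-0.1182, 0.3247]].

Step 4 — quadratic form (x̄ - mu_0)^T · S^{-1} · (x̄ - mu_0):
  S^{-1} · (x̄ - mu_0) = (-0.3811, 0.3899),
  (x̄ - mu_0)^T · [...] = (-2.2)·(-0.3811) + (0.4)·(0.3899) = 0.9944.

Step 5 — scale by n: T² = 5 · 0.9944 = 4.9722.

T² ≈ 4.9722


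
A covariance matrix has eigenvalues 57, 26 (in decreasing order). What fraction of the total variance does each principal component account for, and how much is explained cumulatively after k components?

Step 1 — total variance = trace(Sigma) = Σ λ_i = 57 + 26 = 83.

Step 2 — fraction explained by component i = λ_i / Σ λ:
  PC1: 57/83 = 0.6867
  PC2: 26/83 = 0.3133

Step 3 — cumulative fraction after k components = (λ_1 + ... + λ_k) / Σ λ:
  k = 1: 57/83 = 0.6867
  k = 2: (57 + 26)/83 = 83/83 = 1

Summary (fraction, with percent):

explained: PC1 0.6867 (68.67%), PC2 0.3133 (31.33%);  cumulative: 0.6867, 1


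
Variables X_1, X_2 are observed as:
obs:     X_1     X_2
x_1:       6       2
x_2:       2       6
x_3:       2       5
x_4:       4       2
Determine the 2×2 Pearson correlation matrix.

Step 1 — column means:
  mean(X_1) = (6 + 2 + 2 + 4) / 4 = 14/4 = 3.5
  mean(X_2) = (2 + 6 + 5 + 2) / 4 = 15/4 = 3.75

Step 2 — sample variances and covariances s[i,j] = (1/(n-1)) · Σ_k (x_{k,i} - mean_i) · (x_{k,j} - mean_j), with n-1 = 3:
  s[X_1,X_1] = ((2.5)·(2.5) + (-1.5)·(-1.5) + (-1.5)·(-1.5) + (0.5)·(0.5)) / 3 = 11/3 = 3.6667
  s[X_1,X_2] = ((2.5)·(-1.75) + (-1.5)·(2.25) + (-1.5)·(1.25) + (0.5)·(-1.75)) / 3 = -10.5/3 = -3.5
  s[X_2,X_2] = ((-1.75)·(-1.75) + (2.25)·(2.25) + (1.25)·(1.25) + (-1.75)·(-1.75)) / 3 = 12.75/3 = 4.25
  Sample standard deviations s_i = √(s[i,i]):
  s(X_1) = √(3.6667) = 1.9149
  s(X_2) = √(4.25) = 2.0616

Step 3 — r_{ij} = s_{ij} / (s_i · s_j):
  r[X_1,X_1] = 1 (diagonal).
  r[X_1,X_2] = -3.5 / (1.9149 · 2.0616) = -3.5 / 3.9476 = -0.8866
  r[X_2,X_2] = 1 (diagonal).

R is symmetric with unit diagonal. Assembling:

R = [[1, -0.8866],
 [-0.8866, 1]]


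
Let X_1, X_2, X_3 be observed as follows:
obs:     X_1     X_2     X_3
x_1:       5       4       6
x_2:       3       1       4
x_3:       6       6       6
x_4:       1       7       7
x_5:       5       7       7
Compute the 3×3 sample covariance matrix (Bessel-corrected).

Step 1 — column means:
  mean(X_1) = (5 + 3 + 6 + 1 + 5) / 5 = 20/5 = 4
  mean(X_2) = (4 + 1 + 6 + 7 + 7) / 5 = 25/5 = 5
  mean(X_3) = (6 + 4 + 6 + 7 + 7) / 5 = 30/5 = 6

Step 2 — sample covariance S[i,j] = (1/(n-1)) · Σ_k (x_{k,i} - mean_i) · (x_{k,j} - mean_j), with n-1 = 4.
  S[X_1,X_1] = ((1)·(1) + (-1)·(-1) + (2)·(2) + (-3)·(-3) + (1)·(1)) / 4 = 16/4 = 4
  S[X_1,X_2] = ((1)·(-1) + (-1)·(-4) + (2)·(1) + (-3)·(2) + (1)·(2)) / 4 = 1/4 = 0.25
  S[X_1,X_3] = ((1)·(0) + (-1)·(-2) + (2)·(0) + (-3)·(1) + (1)·(1)) / 4 = 0/4 = 0
  S[X_2,X_2] = ((-1)·(-1) + (-4)·(-4) + (1)·(1) + (2)·(2) + (2)·(2)) / 4 = 26/4 = 6.5
  S[X_2,X_3] = ((-1)·(0) + (-4)·(-2) + (1)·(0) + (2)·(1) + (2)·(1)) / 4 = 12/4 = 3
  S[X_3,X_3] = ((0)·(0) + (-2)·(-2) + (0)·(0) + (1)·(1) + (1)·(1)) / 4 = 6/4 = 1.5

S is symmetric (S[j,i] = S[i,j]). Assembling:

S = [[4, 0.25, 0],
 [0.25, 6.5, 3],
 [0, 3, 1.5]]


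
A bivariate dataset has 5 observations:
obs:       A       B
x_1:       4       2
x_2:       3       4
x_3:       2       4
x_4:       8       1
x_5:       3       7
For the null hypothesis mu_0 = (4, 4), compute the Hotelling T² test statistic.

Step 1 — sample mean vector:
  mean(A) = (4 + 3 + 2 + 8 + 3) / 5 = 20/5 = 4
  mean(B) = (2 + 4 + 4 + 1 + 7) / 5 = 18/5 = 3.6
  x̄ = (4, 3.6),  deviation x̄ - mu_0 = (4, 3.6) - (4, 4) = (0, -0.4).

Step 2 — sample covariance matrix, S[i,j] = (1/(n-1)) · Σ_k (x_{k,i} - mean_i) · (x_{k,j} - mean_j), divisor n-1 = 4:
  S[A,A] = ((0)·(0) + (-1)·(-1) + (-2)·(-2) + (4)·(4) + (-1)·(-1)) / 4 = 22/4 = 5.5
  S[A,B] = ((0)·(-1.6) + (-1)·(0.4) + (-2)·(0.4) + (4)·(-2.6) + (-1)·(3.4)) / 4 = -15/4 = -3.75
  S[B,B] = ((-1.6)·(-1.6) + (0.4)·(0.4) + (0.4)·(0.4) + (-2.6)·(-2.6) + (3.4)·(3.4)) / 4 = 21.2/4 = 5.3
  S = [[5.5, -3.75],
 [-3.75, 5.3]].

Step 3 — invert S. det(S) = 5.5·5.3 - (-3.75)² = 15.0875.
  S^{-1} = (1/det) · [[d, -b], [-b, a]] = [[0.3513, 0.2486],
 [0.2486, 0.3645]].

Step 4 — quadratic form (x̄ - mu_0)^T · S^{-1} · (x̄ - mu_0):
  S^{-1} · (x̄ - mu_0) = (-0.0994, -0.1458),
  (x̄ - mu_0)^T · [...] = (0)·(-0.0994) + (-0.4)·(-0.1458) = 0.0583.

Step 5 — scale by n: T² = 5 · 0.0583 = 0.2916.

T² ≈ 0.2916


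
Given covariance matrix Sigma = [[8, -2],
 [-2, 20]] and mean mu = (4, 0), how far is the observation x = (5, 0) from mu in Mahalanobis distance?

Step 1 — centre the observation: (x - mu) = (1, 0).

Step 2 — invert Sigma. det(Sigma) = 8·20 - (-2)² = 156.
  Sigma^{-1} = (1/det) · [[d, -b], [-b, a]] = [[0.1282, 0.0128],
 [0.0128, 0.0513]].

Step 3 — form the quadratic (x - mu)^T · Sigma^{-1} · (x - mu):
  Sigma^{-1} · (x - mu) = (0.1282, 0.0128).
  (x - mu)^T · [Sigma^{-1} · (x - mu)] = (1)·(0.1282) + (0)·(0.0128) = 0.1282.

Step 4 — take square root: d = √(0.1282) ≈ 0.3581.

d(x, mu) = √(0.1282) ≈ 0.3581


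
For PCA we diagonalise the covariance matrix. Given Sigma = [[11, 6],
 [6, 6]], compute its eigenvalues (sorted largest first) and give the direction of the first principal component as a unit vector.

Step 1 — characteristic polynomial of 2×2 Sigma:
  det(Sigma - λI) = λ² - trace · λ + det = 0.
  trace = 11 + 6 = 17, det = 11·6 - (6)² = 30.
Step 2 — discriminant:
  Δ = trace² - 4·det = 289 - 120 = 169.
Step 3 — eigenvalues:
  λ = (trace ± √Δ)/2 = (17 ± 13)/2,
  λ_1 = 15,  λ_2 = 2.

Step 4 — unit eigenvector for λ_1: solve (Sigma - λ_1 I)v = 0. First row:
  (11 - 15)·v_x + (6)·v_y = 0, i.e. (-4)·v_x + (6)·v_y = 0,
  so v ∝ (b, λ_1 - a) = (6, 4) = u.
  ||u|| = √((6)² + (4)²) = √(52) ≈ 7.2111,
  v_1 = u/||u|| ≈ (0.8321, 0.5547) (||v_1|| = 1).

λ_1 = 15,  λ_2 = 2;  v_1 ≈ (0.8321, 0.5547)


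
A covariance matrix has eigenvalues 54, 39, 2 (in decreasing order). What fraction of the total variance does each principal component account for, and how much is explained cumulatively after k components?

Step 1 — total variance = trace(Sigma) = Σ λ_i = 54 + 39 + 2 = 95.

Step 2 — fraction explained by component i = λ_i / Σ λ:
  PC1: 54/95 = 0.5684
  PC2: 39/95 = 0.4105
  PC3: 2/95 = 0.0211

Step 3 — cumulative fraction after k components = (λ_1 + ... + λ_k) / Σ λ:
  k = 1: 54/95 = 0.5684
  k = 2: (54 + 39)/95 = 93/95 = 0.9789
  k = 3: (54 + 39 + 2)/95 = 95/95 = 1

Summary (fraction, with percent):

explained: PC1 0.5684 (56.84%), PC2 0.4105 (41.05%), PC3 0.0211 (2.11%);  cumulative: 0.5684, 0.9789, 1


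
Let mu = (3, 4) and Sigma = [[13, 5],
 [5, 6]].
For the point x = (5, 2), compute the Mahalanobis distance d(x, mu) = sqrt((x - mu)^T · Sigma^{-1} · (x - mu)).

Step 1 — centre the observation: (x - mu) = (2, -2).

Step 2 — invert Sigma. det(Sigma) = 13·6 - (5)² = 53.
  Sigma^{-1} = (1/det) · [[d, -b], [-b, a]] = [[0.1132, -0.0943],
 [-0.0943, 0.2453]].

Step 3 — form the quadratic (x - mu)^T · Sigma^{-1} · (x - mu):
  Sigma^{-1} · (x - mu) = (0.4151, -0.6792).
  (x - mu)^T · [Sigma^{-1} · (x - mu)] = (2)·(0.4151) + (-2)·(-0.6792) = 2.1887.

Step 4 — take square root: d = √(2.1887) ≈ 1.4794.

d(x, mu) = √(2.1887) ≈ 1.4794


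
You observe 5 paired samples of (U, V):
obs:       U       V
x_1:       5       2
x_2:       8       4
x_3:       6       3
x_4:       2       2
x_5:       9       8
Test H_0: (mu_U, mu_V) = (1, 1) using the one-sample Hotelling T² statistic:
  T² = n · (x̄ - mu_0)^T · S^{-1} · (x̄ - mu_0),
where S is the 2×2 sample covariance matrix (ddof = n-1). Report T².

Step 1 — sample mean vector:
  mean(U) = (5 + 8 + 6 + 2 + 9) / 5 = 30/5 = 6
  mean(V) = (2 + 4 + 3 + 2 + 8) / 5 = 19/5 = 3.8
  x̄ = (6, 3.8),  deviation x̄ - mu_0 = (6, 3.8) - (1, 1) = (5, 2.8).

Step 2 — sample covariance matrix, S[i,j] = (1/(n-1)) · Σ_k (x_{k,i} - mean_i) · (x_{k,j} - mean_j), divisor n-1 = 4:
  S[U,U] = ((-1)·(-1) + (2)·(2) + (0)·(0) + (-4)·(-4) + (3)·(3)) / 4 = 30/4 = 7.5
  S[U,V] = ((-1)·(-1.8) + (2)·(0.2) + (0)·(-0.8) + (-4)·(-1.8) + (3)·(4.2)) / 4 = 22/4 = 5.5
  S[V,V] = ((-1.8)·(-1.8) + (0.2)·(0.2) + (-0.8)·(-0.8) + (-1.8)·(-1.8) + (4.2)·(4.2)) / 4 = 24.8/4 = 6.2
  S = [[7.5, 5.5],
 [5.5, 6.2]].

Step 3 — invert S. det(S) = 7.5·6.2 - (5.5)² = 16.25.
  S^{-1} = (1/det) · [[d, -b], [-b, a]] = [[0.3815, -0.3385],
 [-0.3385, 0.4615]].

Step 4 — quadratic form (x̄ - mu_0)^T · S^{-1} · (x̄ - mu_0):
  S^{-1} · (x̄ - mu_0) = (0.96, -0.4),
  (x̄ - mu_0)^T · [...] = (5)·(0.96) + (2.8)·(-0.4) = 3.68.

Step 5 — scale by n: T² = 5 · 3.68 = 18.4.

T² ≈ 18.4


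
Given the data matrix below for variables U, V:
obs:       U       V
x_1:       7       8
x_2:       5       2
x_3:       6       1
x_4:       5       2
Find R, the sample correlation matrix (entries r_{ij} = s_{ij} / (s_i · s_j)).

Step 1 — column means:
  mean(U) = (7 + 5 + 6 + 5) / 4 = 23/4 = 5.75
  mean(V) = (8 + 2 + 1 + 2) / 4 = 13/4 = 3.25

Step 2 — sample variances and covariances s[i,j] = (1/(n-1)) · Σ_k (x_{k,i} - mean_i) · (x_{k,j} - mean_j), with n-1 = 3:
  s[U,U] = ((1.25)·(1.25) + (-0.75)·(-0.75) + (0.25)·(0.25) + (-0.75)·(-0.75)) / 3 = 2.75/3 = 0.9167
  s[U,V] = ((1.25)·(4.75) + (-0.75)·(-1.25) + (0.25)·(-2.25) + (-0.75)·(-1.25)) / 3 = 7.25/3 = 2.4167
  s[V,V] = ((4.75)·(4.75) + (-1.25)·(-1.25) + (-2.25)·(-2.25) + (-1.25)·(-1.25)) / 3 = 30.75/3 = 10.25
  Sample standard deviations s_i = √(s[i,i]):
  s(U) = √(0.9167) = 0.9574
  s(V) = √(10.25) = 3.2016

Step 3 — r_{ij} = s_{ij} / (s_i · s_j):
  r[U,U] = 1 (diagonal).
  r[U,V] = 2.4167 / (0.9574 · 3.2016) = 2.4167 / 3.0653 = 0.7884
  r[V,V] = 1 (diagonal).

R is symmetric with unit diagonal. Assembling:

R = [[1, 0.7884],
 [0.7884, 1]]


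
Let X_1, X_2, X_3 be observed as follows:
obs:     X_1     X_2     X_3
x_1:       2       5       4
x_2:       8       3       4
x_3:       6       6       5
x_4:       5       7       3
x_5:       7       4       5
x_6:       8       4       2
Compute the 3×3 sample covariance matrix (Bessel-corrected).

Step 1 — column means:
  mean(X_1) = (2 + 8 + 6 + 5 + 7 + 8) / 6 = 36/6 = 6
  mean(X_2) = (5 + 3 + 6 + 7 + 4 + 4) / 6 = 29/6 = 4.8333
  mean(X_3) = (4 + 4 + 5 + 3 + 5 + 2) / 6 = 23/6 = 3.8333

Step 2 — sample covariance S[i,j] = (1/(n-1)) · Σ_k (x_{k,i} - mean_i) · (x_{k,j} - mean_j), with n-1 = 5.
  S[X_1,X_1] = ((-4)·(-4) + (2)·(2) + (0)·(0) + (-1)·(-1) + (1)·(1) + (2)·(2)) / 5 = 26/5 = 5.2
  S[X_1,X_2] = ((-4)·(0.1667) + (2)·(-1.8333) + (0)·(1.1667) + (-1)·(2.1667) + (1)·(-0.8333) + (2)·(-0.8333)) / 5 = -9/5 = -1.8
  S[X_1,X_3] = ((-4)·(0.1667) + (2)·(0.1667) + (0)·(1.1667) + (-1)·(-0.8333) + (1)·(1.1667) + (2)·(-1.8333)) / 5 = -2/5 = -0.4
  S[X_2,X_2] = ((0.1667)·(0.1667) + (-1.8333)·(-1.8333) + (1.1667)·(1.1667) + (2.1667)·(2.1667) + (-0.8333)·(-0.8333) + (-0.8333)·(-0.8333)) / 5 = 10.8333/5 = 2.1667
  S[X_2,X_3] = ((0.1667)·(0.1667) + (-1.8333)·(0.1667) + (1.1667)·(1.1667) + (2.1667)·(-0.8333) + (-0.8333)·(1.1667) + (-0.8333)·(-1.8333)) / 5 = -0.1667/5 = -0.0333
  S[X_3,X_3] = ((0.1667)·(0.1667) + (0.1667)·(0.1667) + (1.1667)·(1.1667) + (-0.8333)·(-0.8333) + (1.1667)·(1.1667) + (-1.8333)·(-1.8333)) / 5 = 6.8333/5 = 1.3667

S is symmetric (S[j,i] = S[i,j]). Assembling:

S = [[5.2, -1.8, -0.4],
 [-1.8, 2.1667, -0.0333],
 [-0.4, -0.0333, 1.3667]]


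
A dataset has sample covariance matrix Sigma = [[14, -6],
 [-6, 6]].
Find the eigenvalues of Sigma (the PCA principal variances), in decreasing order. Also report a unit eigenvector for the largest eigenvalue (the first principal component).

Step 1 — characteristic polynomial of 2×2 Sigma:
  det(Sigma - λI) = λ² - trace · λ + det = 0.
  trace = 14 + 6 = 20, det = 14·6 - (-6)² = 48.
Step 2 — discriminant:
  Δ = trace² - 4·det = 400 - 192 = 208.
Step 3 — eigenvalues:
  λ = (trace ± √Δ)/2 = (20 ± 14.4222)/2,
  λ_1 = 17.2111,  λ_2 = 2.7889.

Step 4 — unit eigenvector for λ_1: solve (Sigma - λ_1 I)v = 0. First row:
  (14 - 17.2111)·v_x + (-6)·v_y = 0, i.e. (-3.2111)·v_x + (-6)·v_y = 0,
  so v ∝ (b, λ_1 - a) = (-6, 3.2111); multiply by -1 so the first entry is positive: u = (6, -3.2111).
  ||u|| = √((6)² + (-3.2111)²) = √(46.3112) ≈ 6.8052,
  v_1 = u/||u|| ≈ (0.8817, -0.4719) (||v_1|| = 1).

λ_1 = 17.2111,  λ_2 = 2.7889;  v_1 ≈ (0.8817, -0.4719)


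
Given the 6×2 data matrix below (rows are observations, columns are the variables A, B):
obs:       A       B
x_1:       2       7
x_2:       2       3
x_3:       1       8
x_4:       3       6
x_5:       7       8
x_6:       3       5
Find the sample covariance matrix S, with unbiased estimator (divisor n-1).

Step 1 — column means:
  mean(A) = (2 + 2 + 1 + 3 + 7 + 3) / 6 = 18/6 = 3
  mean(B) = (7 + 3 + 8 + 6 + 8 + 5) / 6 = 37/6 = 6.1667

Step 2 — sample covariance S[i,j] = (1/(n-1)) · Σ_k (x_{k,i} - mean_i) · (x_{k,j} - mean_j), with n-1 = 5.
  S[A,A] = ((-1)·(-1) + (-1)·(-1) + (-2)·(-2) + (0)·(0) + (4)·(4) + (0)·(0)) / 5 = 22/5 = 4.4
  S[A,B] = ((-1)·(0.8333) + (-1)·(-3.1667) + (-2)·(1.8333) + (0)·(-0.1667) + (4)·(1.8333) + (0)·(-1.1667)) / 5 = 6/5 = 1.2
  S[B,B] = ((0.8333)·(0.8333) + (-3.1667)·(-3.1667) + (1.8333)·(1.8333) + (-0.1667)·(-0.1667) + (1.8333)·(1.8333) + (-1.1667)·(-1.1667)) / 5 = 18.8333/5 = 3.7667

S is symmetric (S[j,i] = S[i,j]). Assembling:

S = [[4.4, 1.2],
 [1.2, 3.7667]]


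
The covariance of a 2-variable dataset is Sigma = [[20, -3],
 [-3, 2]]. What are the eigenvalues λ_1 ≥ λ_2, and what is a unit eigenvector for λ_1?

Step 1 — characteristic polynomial of 2×2 Sigma:
  det(Sigma - λI) = λ² - trace · λ + det = 0.
  trace = 20 + 2 = 22, det = 20·2 - (-3)² = 31.
Step 2 — discriminant:
  Δ = trace² - 4·det = 484 - 124 = 360.
Step 3 — eigenvalues:
  λ = (trace ± √Δ)/2 = (22 ± 18.9737)/2,
  λ_1 = 20.4868,  λ_2 = 1.5132.

Step 4 — unit eigenvector for λ_1: solve (Sigma - λ_1 I)v = 0. First row:
  (20 - 20.4868)·v_x + (-3)·v_y = 0, i.e. (-0.4868)·v_x + (-3)·v_y = 0,
  so v ∝ (b, λ_1 - a) = (-3, 0.4868); multiply by -1 so the first entry is positive: u = (3, -0.4868).
  ||u|| = √((3)² + (-0.4868)²) = √(9.237) ≈ 3.0392,
  v_1 = u/||u|| ≈ (0.9871, -0.1602) (||v_1|| = 1).

λ_1 = 20.4868,  λ_2 = 1.5132;  v_1 ≈ (0.9871, -0.1602)


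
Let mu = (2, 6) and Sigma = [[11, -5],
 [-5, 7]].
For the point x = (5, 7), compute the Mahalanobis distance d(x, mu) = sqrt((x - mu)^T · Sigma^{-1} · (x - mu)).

Step 1 — centre the observation: (x - mu) = (3, 1).

Step 2 — invert Sigma. det(Sigma) = 11·7 - (-5)² = 52.
  Sigma^{-1} = (1/det) · [[d, -b], [-b, a]] = [[0.1346, 0.0962],
 [0.0962, 0.2115]].

Step 3 — form the quadratic (x - mu)^T · Sigma^{-1} · (x - mu):
  Sigma^{-1} · (x - mu) = (0.5, 0.5).
  (x - mu)^T · [Sigma^{-1} · (x - mu)] = (3)·(0.5) + (1)·(0.5) = 2.

Step 4 — take square root: d = √(2) ≈ 1.4142.

d(x, mu) = √(2) ≈ 1.4142


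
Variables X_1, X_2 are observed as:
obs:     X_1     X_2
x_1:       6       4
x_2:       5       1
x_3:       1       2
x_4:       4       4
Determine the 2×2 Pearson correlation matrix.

Step 1 — column means:
  mean(X_1) = (6 + 5 + 1 + 4) / 4 = 16/4 = 4
  mean(X_2) = (4 + 1 + 2 + 4) / 4 = 11/4 = 2.75

Step 2 — sample variances and covariances s[i,j] = (1/(n-1)) · Σ_k (x_{k,i} - mean_i) · (x_{k,j} - mean_j), with n-1 = 3:
  s[X_1,X_1] = ((2)·(2) + (1)·(1) + (-3)·(-3) + (0)·(0)) / 3 = 14/3 = 4.6667
  s[X_1,X_2] = ((2)·(1.25) + (1)·(-1.75) + (-3)·(-0.75) + (0)·(1.25)) / 3 = 3/3 = 1
  s[X_2,X_2] = ((1.25)·(1.25) + (-1.75)·(-1.75) + (-0.75)·(-0.75) + (1.25)·(1.25)) / 3 = 6.75/3 = 2.25
  Sample standard deviations s_i = √(s[i,i]):
  s(X_1) = √(4.6667) = 2.1602
  s(X_2) = √(2.25) = 1.5

Step 3 — r_{ij} = s_{ij} / (s_i · s_j):
  r[X_1,X_1] = 1 (diagonal).
  r[X_1,X_2] = 1 / (2.1602 · 1.5) = 1 / 3.2404 = 0.3086
  r[X_2,X_2] = 1 (diagonal).

R is symmetric with unit diagonal. Assembling:

R = [[1, 0.3086],
 [0.3086, 1]]


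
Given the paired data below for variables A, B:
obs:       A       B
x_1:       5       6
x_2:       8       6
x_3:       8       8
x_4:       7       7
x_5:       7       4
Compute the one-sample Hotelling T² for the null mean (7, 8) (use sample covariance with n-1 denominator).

Step 1 — sample mean vector:
  mean(A) = (5 + 8 + 8 + 7 + 7) / 5 = 35/5 = 7
  mean(B) = (6 + 6 + 8 + 7 + 4) / 5 = 31/5 = 6.2
  x̄ = (7, 6.2),  deviation x̄ - mu_0 = (7, 6.2) - (7, 8) = (0, -1.8).

Step 2 — sample covariance matrix, S[i,j] = (1/(n-1)) · Σ_k (x_{k,i} - mean_i) · (x_{k,j} - mean_j), divisor n-1 = 4:
  S[A,A] = ((-2)·(-2) + (1)·(1) + (1)·(1) + (0)·(0) + (0)·(0)) / 4 = 6/4 = 1.5
  S[A,B] = ((-2)·(-0.2) + (1)·(-0.2) + (1)·(1.8) + (0)·(0.8) + (0)·(-2.2)) / 4 = 2/4 = 0.5
  S[B,B] = ((-0.2)·(-0.2) + (-0.2)·(-0.2) + (1.8)·(1.8) + (0.8)·(0.8) + (-2.2)·(-2.2)) / 4 = 8.8/4 = 2.2
  S = [[1.5, 0.5],
 [0.5, 2.2]].

Step 3 — invert S. det(S) = 1.5·2.2 - (0.5)² = 3.05.
  S^{-1} = (1/det) · [[d, -b], [-b, a]] = [[0.7213, -0.1639],
 [-0.1639, 0.4918]].

Step 4 — quadratic form (x̄ - mu_0)^T · S^{-1} · (x̄ - mu_0):
  S^{-1} · (x̄ - mu_0) = (0.2951, -0.8852),
  (x̄ - mu_0)^T · [...] = (0)·(0.2951) + (-1.8)·(-0.8852) = 1.5934.

Step 5 — scale by n: T² = 5 · 1.5934 = 7.9672.

T² ≈ 7.9672


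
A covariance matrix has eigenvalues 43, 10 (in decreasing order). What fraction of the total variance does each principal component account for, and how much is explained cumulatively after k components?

Step 1 — total variance = trace(Sigma) = Σ λ_i = 43 + 10 = 53.

Step 2 — fraction explained by component i = λ_i / Σ λ:
  PC1: 43/53 = 0.8113
  PC2: 10/53 = 0.1887

Step 3 — cumulative fraction after k components = (λ_1 + ... + λ_k) / Σ λ:
  k = 1: 43/53 = 0.8113
  k = 2: (43 + 10)/53 = 53/53 = 1

Summary (fraction, with percent):

explained: PC1 0.8113 (81.13%), PC2 0.1887 (18.87%);  cumulative: 0.8113, 1


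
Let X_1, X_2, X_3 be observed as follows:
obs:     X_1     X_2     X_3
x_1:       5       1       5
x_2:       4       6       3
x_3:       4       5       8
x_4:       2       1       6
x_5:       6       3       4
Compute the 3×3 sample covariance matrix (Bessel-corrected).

Step 1 — column means:
  mean(X_1) = (5 + 4 + 4 + 2 + 6) / 5 = 21/5 = 4.2
  mean(X_2) = (1 + 6 + 5 + 1 + 3) / 5 = 16/5 = 3.2
  mean(X_3) = (5 + 3 + 8 + 6 + 4) / 5 = 26/5 = 5.2

Step 2 — sample covariance S[i,j] = (1/(n-1)) · Σ_k (x_{k,i} - mean_i) · (x_{k,j} - mean_j), with n-1 = 4.
  S[X_1,X_1] = ((0.8)·(0.8) + (-0.2)·(-0.2) + (-0.2)·(-0.2) + (-2.2)·(-2.2) + (1.8)·(1.8)) / 4 = 8.8/4 = 2.2
  S[X_1,X_2] = ((0.8)·(-2.2) + (-0.2)·(2.8) + (-0.2)·(1.8) + (-2.2)·(-2.2) + (1.8)·(-0.2)) / 4 = 1.8/4 = 0.45
  S[X_1,X_3] = ((0.8)·(-0.2) + (-0.2)·(-2.2) + (-0.2)·(2.8) + (-2.2)·(0.8) + (1.8)·(-1.2)) / 4 = -4.2/4 = -1.05
  S[X_2,X_2] = ((-2.2)·(-2.2) + (2.8)·(2.8) + (1.8)·(1.8) + (-2.2)·(-2.2) + (-0.2)·(-0.2)) / 4 = 20.8/4 = 5.2
  S[X_2,X_3] = ((-2.2)·(-0.2) + (2.8)·(-2.2) + (1.8)·(2.8) + (-2.2)·(0.8) + (-0.2)·(-1.2)) / 4 = -2.2/4 = -0.55
  S[X_3,X_3] = ((-0.2)·(-0.2) + (-2.2)·(-2.2) + (2.8)·(2.8) + (0.8)·(0.8) + (-1.2)·(-1.2)) / 4 = 14.8/4 = 3.7

S is symmetric (S[j,i] = S[i,j]). Assembling:

S = [[2.2, 0.45, -1.05],
 [0.45, 5.2, -0.55],
 [-1.05, -0.55, 3.7]]


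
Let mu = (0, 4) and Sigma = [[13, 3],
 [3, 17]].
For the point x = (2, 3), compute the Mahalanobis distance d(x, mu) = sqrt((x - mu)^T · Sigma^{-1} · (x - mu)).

Step 1 — centre the observation: (x - mu) = (2, -1).

Step 2 — invert Sigma. det(Sigma) = 13·17 - (3)² = 212.
  Sigma^{-1} = (1/det) · [[d, -b], [-b, a]] = [[0.0802, -0.0142],
 [-0.0142, 0.0613]].

Step 3 — form the quadratic (x - mu)^T · Sigma^{-1} · (x - mu):
  Sigma^{-1} · (x - mu) = (0.1745, -0.0896).
  (x - mu)^T · [Sigma^{-1} · (x - mu)] = (2)·(0.1745) + (-1)·(-0.0896) = 0.4387.

Step 4 — take square root: d = √(0.4387) ≈ 0.6623.

d(x, mu) = √(0.4387) ≈ 0.6623


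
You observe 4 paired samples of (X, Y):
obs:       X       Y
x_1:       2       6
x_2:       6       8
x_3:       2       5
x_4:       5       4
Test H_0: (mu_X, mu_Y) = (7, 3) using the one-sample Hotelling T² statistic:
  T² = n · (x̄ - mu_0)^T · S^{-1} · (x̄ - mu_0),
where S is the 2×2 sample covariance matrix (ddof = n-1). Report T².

Step 1 — sample mean vector:
  mean(X) = (2 + 6 + 2 + 5) / 4 = 15/4 = 3.75
  mean(Y) = (6 + 8 + 5 + 4) / 4 = 23/4 = 5.75
  x̄ = (3.75, 5.75),  deviation x̄ - mu_0 = (3.75, 5.75) - (7, 3) = (-3.25, 2.75).

Step 2 — sample covariance matrix, S[i,j] = (1/(n-1)) · Σ_k (x_{k,i} - mean_i) · (x_{k,j} - mean_j), divisor n-1 = 3:
  S[X,X] = ((-1.75)·(-1.75) + (2.25)·(2.25) + (-1.75)·(-1.75) + (1.25)·(1.25)) / 3 = 12.75/3 = 4.25
  S[X,Y] = ((-1.75)·(0.25) + (2.25)·(2.25) + (-1.75)·(-0.75) + (1.25)·(-1.75)) / 3 = 3.75/3 = 1.25
  S[Y,Y] = ((0.25)·(0.25) + (2.25)·(2.25) + (-0.75)·(-0.75) + (-1.75)·(-1.75)) / 3 = 8.75/3 = 2.9167
  S = [[4.25, 1.25],
 [1.25, 2.9167]].

Step 3 — invert S. det(S) = 4.25·2.9167 - (1.25)² = 10.8333.
  S^{-1} = (1/det) · [[d, -b], [-b, a]] = [[0.2692, -0.1154],
 [-0.1154, 0.3923]].

Step 4 — quadratic form (x̄ - mu_0)^T · S^{-1} · (x̄ - mu_0):
  S^{-1} · (x̄ - mu_0) = (-1.1923, 1.4538),
  (x̄ - mu_0)^T · [...] = (-3.25)·(-1.1923) + (2.75)·(1.4538) = 7.8731.

Step 5 — scale by n: T² = 4 · 7.8731 = 31.4923.

T² ≈ 31.4923
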